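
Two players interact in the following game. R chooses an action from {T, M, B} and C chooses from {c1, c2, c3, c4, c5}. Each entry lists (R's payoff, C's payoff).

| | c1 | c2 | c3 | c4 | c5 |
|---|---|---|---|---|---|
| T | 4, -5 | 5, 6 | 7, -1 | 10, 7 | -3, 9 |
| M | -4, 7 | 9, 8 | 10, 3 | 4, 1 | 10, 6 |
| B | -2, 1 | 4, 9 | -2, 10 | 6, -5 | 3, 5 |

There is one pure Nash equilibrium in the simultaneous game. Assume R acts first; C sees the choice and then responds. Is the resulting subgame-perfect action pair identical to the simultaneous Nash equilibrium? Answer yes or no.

yes

Solve by backward induction (R leads).
- T: C compares -5, 6, -1, 7, 9 and picks c5; R would get -3.
- M: C compares 7, 8, 3, 1, 6 and picks c2; R would get 9.
- B: C compares 1, 9, 10, -5, 5 and picks c3; R would get -2.
Among -3, 9, -2, the best is 9 at M. Subgame-perfect outcome: (M, c2) with payoffs (9, 8).
For the simultaneous game, intersect best replies.
R's best replies: c1→T; c2→M; c3→M; c4→T; c5→M.
C's best replies: T→c5; M→c2; B→c3.
The unique mutual best reply is (M, c2), giving (9, 8).
Sequential outcome (M, c2) coincides with the Nash profile (M, c2).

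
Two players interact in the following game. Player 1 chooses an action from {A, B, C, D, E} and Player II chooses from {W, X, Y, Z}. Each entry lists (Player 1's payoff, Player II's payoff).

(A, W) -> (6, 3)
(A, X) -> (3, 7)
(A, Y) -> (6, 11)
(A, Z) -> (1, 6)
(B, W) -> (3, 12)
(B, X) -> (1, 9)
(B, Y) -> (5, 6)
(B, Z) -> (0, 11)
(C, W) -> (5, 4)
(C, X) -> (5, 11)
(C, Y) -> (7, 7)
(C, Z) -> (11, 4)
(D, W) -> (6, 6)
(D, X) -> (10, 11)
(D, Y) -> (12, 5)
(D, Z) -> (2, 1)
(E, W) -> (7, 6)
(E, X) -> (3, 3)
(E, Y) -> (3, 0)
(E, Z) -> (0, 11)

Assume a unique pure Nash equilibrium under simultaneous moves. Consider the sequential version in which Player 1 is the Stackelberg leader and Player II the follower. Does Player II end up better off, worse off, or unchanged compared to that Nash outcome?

unchanged

Player II best-responds to each possible Player 1 move:
- A: BR = Y, leader payoff 6.
- B: BR = W, leader payoff 3.
- C: BR = X, leader payoff 5.
- D: BR = X, leader payoff 10.
- E: BR = Z, leader payoff 0.
Maximizing over 6, 3, 5, 10, 0, Player 1 chooses D. Subgame-perfect outcome: (D, X) with payoffs (10, 11).
Now find the simultaneous Nash equilibrium.
Player 1's best replies: W→E; X→D; Y→D; Z→C.
Player II's best replies: A→Y; B→W; C→X; D→X; E→Z.
Only (D, X) has each player best-responding; Nash payoffs (10, 11).
Player II earns 11 sequentially versus 11 at the Nash outcome: unchanged.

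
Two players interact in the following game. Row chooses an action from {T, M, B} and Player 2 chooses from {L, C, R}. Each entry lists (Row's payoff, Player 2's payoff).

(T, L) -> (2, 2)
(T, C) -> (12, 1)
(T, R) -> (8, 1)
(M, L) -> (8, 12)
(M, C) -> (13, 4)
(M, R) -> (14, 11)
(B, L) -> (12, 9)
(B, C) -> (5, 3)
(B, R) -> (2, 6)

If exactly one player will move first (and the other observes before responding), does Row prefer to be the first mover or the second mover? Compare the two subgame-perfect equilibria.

If Row leads: Player 2's best replies are T→L, M→L, B→L; Row's induced payoffs 2, 8, 12; outcome (B, L), payoffs (12, 9).
If Player 2 leads: Row's best replies are L→B, C→M, R→M; Player 2's induced payoffs 9, 4, 11; outcome (M, R), payoffs (14, 11).
Row gets 12 moving first and 14 moving second, so Row prefers to move second.

second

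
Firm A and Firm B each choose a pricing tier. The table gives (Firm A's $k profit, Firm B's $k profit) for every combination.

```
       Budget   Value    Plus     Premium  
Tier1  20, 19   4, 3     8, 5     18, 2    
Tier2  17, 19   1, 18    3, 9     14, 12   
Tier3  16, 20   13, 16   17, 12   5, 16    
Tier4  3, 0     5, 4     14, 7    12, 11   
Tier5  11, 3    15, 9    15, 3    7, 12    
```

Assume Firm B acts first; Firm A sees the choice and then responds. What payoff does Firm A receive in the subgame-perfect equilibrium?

20

Solve by backward induction (Firm B leads).
- Budget: BR = Tier1, leader payoff 19.
- Value: BR = Tier5, leader payoff 9.
- Plus: BR = Tier3, leader payoff 12.
- Premium: BR = Tier1, leader payoff 2.
Maximizing over 19, 9, 12, 2, Firm B chooses Budget. Subgame-perfect outcome: (Tier1, Budget) with payoffs (20, 19).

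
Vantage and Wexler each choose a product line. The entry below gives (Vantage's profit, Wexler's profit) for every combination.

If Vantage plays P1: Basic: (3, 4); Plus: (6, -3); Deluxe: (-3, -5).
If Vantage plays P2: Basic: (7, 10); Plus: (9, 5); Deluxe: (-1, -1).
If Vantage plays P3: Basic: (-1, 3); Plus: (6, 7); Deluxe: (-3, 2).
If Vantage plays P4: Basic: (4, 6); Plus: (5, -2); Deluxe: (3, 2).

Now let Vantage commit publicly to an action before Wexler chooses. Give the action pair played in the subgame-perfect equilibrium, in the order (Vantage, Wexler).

(P2, Basic)

Backward induction with Vantage moving first.
- P1: Wexler compares 4, -3, -5 and picks Basic; Vantage would get 3.
- P2: Wexler compares 10, 5, -1 and picks Basic; Vantage would get 7.
- P3: Wexler compares 3, 7, 2 and picks Plus; Vantage would get 6.
- P4: Wexler compares 6, -2, 2 and picks Basic; Vantage would get 4.
Vantage's induced payoffs are 3, 7, 6, 4, so Vantage commits to P2. Subgame-perfect outcome: (P2, Basic) with payoffs (7, 10).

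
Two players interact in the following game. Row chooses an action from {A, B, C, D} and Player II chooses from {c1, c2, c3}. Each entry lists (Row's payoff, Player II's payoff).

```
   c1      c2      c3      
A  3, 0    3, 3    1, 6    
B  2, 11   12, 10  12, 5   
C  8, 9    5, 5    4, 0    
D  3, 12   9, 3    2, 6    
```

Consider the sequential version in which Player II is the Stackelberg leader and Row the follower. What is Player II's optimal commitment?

Solve by backward induction (Player II leads).
- c1 → Row plays C (best of 3, 2, 8, 3); Player II gets 9.
- c2 → Row plays B (best of 3, 12, 5, 9); Player II gets 10.
- c3 → Row plays B (best of 1, 12, 4, 2); Player II gets 5.
Maximizing over 9, 10, 5, Player II chooses c2. Subgame-perfect outcome: (B, c2) with payoffs (12, 10).

c2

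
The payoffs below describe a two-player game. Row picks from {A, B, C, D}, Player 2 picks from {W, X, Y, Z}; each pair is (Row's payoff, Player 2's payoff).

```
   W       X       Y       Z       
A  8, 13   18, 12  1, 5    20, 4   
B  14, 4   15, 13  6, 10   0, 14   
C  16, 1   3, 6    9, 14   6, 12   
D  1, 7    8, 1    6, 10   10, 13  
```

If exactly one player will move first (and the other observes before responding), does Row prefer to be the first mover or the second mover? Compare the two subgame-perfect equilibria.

first

If Row leads: Player 2's best replies are A→W, B→Z, C→Y, D→Z; Row's induced payoffs 8, 0, 9, 10; outcome (D, Z), payoffs (10, 13).
If Player 2 leads: Row's best replies are W→C, X→A, Y→C, Z→A; Player 2's induced payoffs 1, 12, 14, 4; outcome (C, Y), payoffs (9, 14).
Row gets 10 moving first and 9 moving second, so Row prefers to move first.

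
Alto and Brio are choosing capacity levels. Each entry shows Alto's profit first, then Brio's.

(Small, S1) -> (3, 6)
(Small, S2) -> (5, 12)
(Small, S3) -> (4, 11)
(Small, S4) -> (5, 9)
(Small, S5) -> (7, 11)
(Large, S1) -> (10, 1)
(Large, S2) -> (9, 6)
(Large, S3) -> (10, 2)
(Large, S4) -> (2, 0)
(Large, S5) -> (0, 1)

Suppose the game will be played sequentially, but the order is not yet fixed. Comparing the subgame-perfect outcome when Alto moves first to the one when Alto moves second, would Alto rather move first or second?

If Alto leads: Brio's best replies are Small→S2, Large→S2; Alto's induced payoffs 5, 9; outcome (Large, S2), payoffs (9, 6).
If Brio leads: Alto's best replies are S1→Large, S2→Large, S3→Large, S4→Small, S5→Small; Brio's induced payoffs 1, 6, 2, 9, 11; outcome (Small, S5), payoffs (7, 11).
Alto gets 9 moving first and 7 moving second, so Alto prefers to move first.

first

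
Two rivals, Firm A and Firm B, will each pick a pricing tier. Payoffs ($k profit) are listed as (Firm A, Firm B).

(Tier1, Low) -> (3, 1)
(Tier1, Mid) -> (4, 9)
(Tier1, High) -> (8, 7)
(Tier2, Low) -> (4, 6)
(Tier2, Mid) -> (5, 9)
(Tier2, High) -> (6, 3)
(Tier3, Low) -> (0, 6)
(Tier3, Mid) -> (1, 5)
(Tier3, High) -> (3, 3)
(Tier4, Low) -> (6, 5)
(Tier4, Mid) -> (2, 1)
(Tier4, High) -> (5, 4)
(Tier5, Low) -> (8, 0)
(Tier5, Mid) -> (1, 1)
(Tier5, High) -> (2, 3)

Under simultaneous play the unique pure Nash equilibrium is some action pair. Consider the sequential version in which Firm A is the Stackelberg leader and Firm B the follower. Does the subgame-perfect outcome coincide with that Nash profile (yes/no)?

Firm B best-responds to each possible Firm A move:
- Tier1: Firm B compares 1, 9, 7 and picks Mid; Firm A would get 4.
- Tier2: Firm B compares 6, 9, 3 and picks Mid; Firm A would get 5.
- Tier3: Firm B compares 6, 5, 3 and picks Low; Firm A would get 0.
- Tier4: Firm B compares 5, 1, 4 and picks Low; Firm A would get 6.
- Tier5: Firm B compares 0, 1, 3 and picks High; Firm A would get 2.
Firm A's induced payoffs are 4, 5, 0, 6, 2, so Firm A commits to Tier4. Subgame-perfect outcome: (Tier4, Low) with payoffs (6, 5).
Under simultaneous play:
Firm A's best replies: Low→Tier5; Mid→Tier2; High→Tier1.
Firm B's best replies: Tier1→Mid; Tier2→Mid; Tier3→Low; Tier4→Low; Tier5→High.
Only (Tier2, Mid) has each player best-responding; Nash payoffs (5, 9).
Sequential outcome (Tier4, Low) differs from the Nash profile (Tier2, Mid).

no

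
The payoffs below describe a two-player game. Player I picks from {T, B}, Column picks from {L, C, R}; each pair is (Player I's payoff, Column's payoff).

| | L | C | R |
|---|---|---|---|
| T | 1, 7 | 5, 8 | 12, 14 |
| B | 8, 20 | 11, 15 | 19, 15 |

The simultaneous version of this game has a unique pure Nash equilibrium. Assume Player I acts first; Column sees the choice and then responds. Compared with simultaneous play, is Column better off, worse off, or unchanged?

Solve by backward induction (Player I leads).
- T: Column compares 7, 8, 14 and picks R; Player I would get 12.
- B: Column compares 20, 15, 15 and picks L; Player I would get 8.
Among 12, 8, the best is 12 at T. Subgame-perfect outcome: (T, R) with payoffs (12, 14).
Under simultaneous play:
Player I's best replies: L→B; C→B; R→B.
Column's best replies: T→R; B→L.
The unique mutual best reply is (B, L), giving (8, 20).
Column earns 14 sequentially versus 20 at the Nash outcome: worse off.

worse off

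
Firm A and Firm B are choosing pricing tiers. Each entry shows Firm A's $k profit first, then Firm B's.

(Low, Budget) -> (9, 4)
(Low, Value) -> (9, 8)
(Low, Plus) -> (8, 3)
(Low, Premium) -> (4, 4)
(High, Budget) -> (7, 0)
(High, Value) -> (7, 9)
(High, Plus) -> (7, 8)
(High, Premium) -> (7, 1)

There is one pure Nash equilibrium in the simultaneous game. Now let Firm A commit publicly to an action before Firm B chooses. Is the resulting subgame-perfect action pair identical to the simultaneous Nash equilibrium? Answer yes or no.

yes

Firm B best-responds to each possible Firm A move:
- Low → Firm B plays Value (best of 4, 8, 3, 4); Firm A gets 9.
- High → Firm B plays Value (best of 0, 9, 8, 1); Firm A gets 7.
Maximizing over 9, 7, Firm A chooses Low. Subgame-perfect outcome: (Low, Value) with payoffs (9, 8).
For the simultaneous game, intersect best replies.
Firm A's best replies: Budget→Low; Value→Low; Plus→Low; Premium→High.
Firm B's best replies: Low→Value; High→Value.
Only (Low, Value) has each player best-responding; Nash payoffs (9, 8).
Sequential outcome (Low, Value) coincides with the Nash profile (Low, Value).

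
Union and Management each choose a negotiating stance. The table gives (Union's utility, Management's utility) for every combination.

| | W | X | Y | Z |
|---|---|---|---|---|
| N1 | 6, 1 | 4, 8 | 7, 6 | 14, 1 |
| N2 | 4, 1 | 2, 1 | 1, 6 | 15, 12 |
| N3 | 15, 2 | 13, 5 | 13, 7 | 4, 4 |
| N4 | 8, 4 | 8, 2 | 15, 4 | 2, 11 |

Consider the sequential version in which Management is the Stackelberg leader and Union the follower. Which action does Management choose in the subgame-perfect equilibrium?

Z

Solve by backward induction (Management leads).
- W: BR = N3, leader payoff 2.
- X: BR = N3, leader payoff 5.
- Y: BR = N4, leader payoff 4.
- Z: BR = N2, leader payoff 12.
Management's induced payoffs are 2, 5, 4, 12, so Management commits to Z. Subgame-perfect outcome: (N2, Z) with payoffs (15, 12).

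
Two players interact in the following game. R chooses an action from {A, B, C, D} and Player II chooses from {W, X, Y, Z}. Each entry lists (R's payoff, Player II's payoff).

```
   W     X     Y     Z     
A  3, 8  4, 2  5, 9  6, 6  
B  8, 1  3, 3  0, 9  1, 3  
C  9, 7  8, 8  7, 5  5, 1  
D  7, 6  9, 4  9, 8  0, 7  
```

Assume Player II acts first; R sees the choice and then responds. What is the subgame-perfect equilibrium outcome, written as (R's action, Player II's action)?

Backward induction with Player II moving first.
- W: R compares 3, 8, 9, 7 and picks C; Player II would get 7.
- X: R compares 4, 3, 8, 9 and picks D; Player II would get 4.
- Y: R compares 5, 0, 7, 9 and picks D; Player II would get 8.
- Z: R compares 6, 1, 5, 0 and picks A; Player II would get 6.
Maximizing over 7, 4, 8, 6, Player II chooses Y. Subgame-perfect outcome: (D, Y) with payoffs (9, 8).

(D, Y)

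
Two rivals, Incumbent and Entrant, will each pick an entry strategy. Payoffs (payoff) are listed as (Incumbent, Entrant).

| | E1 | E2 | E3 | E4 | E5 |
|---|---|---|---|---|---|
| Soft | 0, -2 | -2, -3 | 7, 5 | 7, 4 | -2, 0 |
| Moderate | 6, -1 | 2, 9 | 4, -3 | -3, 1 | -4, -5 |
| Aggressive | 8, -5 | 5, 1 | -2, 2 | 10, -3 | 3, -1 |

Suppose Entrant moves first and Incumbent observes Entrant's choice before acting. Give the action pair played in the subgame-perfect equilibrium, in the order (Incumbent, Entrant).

(Soft, E3)

Solve by backward induction (Entrant leads).
- E1 → Incumbent plays Aggressive (best of 0, 6, 8); Entrant gets -5.
- E2 → Incumbent plays Aggressive (best of -2, 2, 5); Entrant gets 1.
- E3 → Incumbent plays Soft (best of 7, 4, -2); Entrant gets 5.
- E4 → Incumbent plays Aggressive (best of 7, -3, 10); Entrant gets -3.
- E5 → Incumbent plays Aggressive (best of -2, -4, 3); Entrant gets -1.
Maximizing over -5, 1, 5, -3, -1, Entrant chooses E3. Subgame-perfect outcome: (Soft, E3) with payoffs (7, 5).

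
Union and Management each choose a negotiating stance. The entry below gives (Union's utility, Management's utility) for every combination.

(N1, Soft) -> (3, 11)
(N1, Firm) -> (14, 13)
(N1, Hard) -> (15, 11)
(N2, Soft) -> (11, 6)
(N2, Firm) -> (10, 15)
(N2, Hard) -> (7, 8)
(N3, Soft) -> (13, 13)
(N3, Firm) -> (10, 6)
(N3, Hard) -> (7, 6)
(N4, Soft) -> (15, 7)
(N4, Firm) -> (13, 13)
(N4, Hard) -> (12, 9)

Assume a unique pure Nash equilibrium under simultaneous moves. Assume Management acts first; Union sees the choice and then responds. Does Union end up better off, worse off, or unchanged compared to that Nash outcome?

Work backward from Union's decision.
- Soft: Union compares 3, 11, 13, 15 and picks N4; Management would get 7.
- Firm: Union compares 14, 10, 10, 13 and picks N1; Management would get 13.
- Hard: Union compares 15, 7, 7, 12 and picks N1; Management would get 11.
Maximizing over 7, 13, 11, Management chooses Firm. Subgame-perfect outcome: (N1, Firm) with payoffs (14, 13).
For the simultaneous game, intersect best replies.
Union's best replies: Soft→N4; Firm→N1; Hard→N1.
Management's best replies: N1→Firm; N2→Firm; N3→Soft; N4→Firm.
The unique mutual best reply is (N1, Firm), giving (14, 13).
Union earns 14 sequentially versus 14 at the Nash outcome: unchanged.

unchanged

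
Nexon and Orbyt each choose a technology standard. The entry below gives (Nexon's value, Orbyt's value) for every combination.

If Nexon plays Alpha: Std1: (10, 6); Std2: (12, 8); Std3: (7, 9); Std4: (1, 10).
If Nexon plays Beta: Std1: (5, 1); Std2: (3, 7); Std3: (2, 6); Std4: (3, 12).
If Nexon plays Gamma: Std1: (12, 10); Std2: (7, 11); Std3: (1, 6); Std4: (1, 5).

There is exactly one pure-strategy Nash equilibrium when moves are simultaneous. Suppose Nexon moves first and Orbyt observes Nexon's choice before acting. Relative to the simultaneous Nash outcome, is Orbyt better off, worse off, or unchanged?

worse off

Solve by backward induction (Nexon leads).
- Alpha → Orbyt plays Std4 (best of 6, 8, 9, 10); Nexon gets 1.
- Beta → Orbyt plays Std4 (best of 1, 7, 6, 12); Nexon gets 3.
- Gamma → Orbyt plays Std2 (best of 10, 11, 6, 5); Nexon gets 7.
Among 1, 3, 7, the best is 7 at Gamma. Subgame-perfect outcome: (Gamma, Std2) with payoffs (7, 11).
Under simultaneous play:
Nexon's best replies: Std1→Gamma; Std2→Alpha; Std3→Alpha; Std4→Beta.
Orbyt's best replies: Alpha→Std4; Beta→Std4; Gamma→Std2.
Only (Beta, Std4) has each player best-responding; Nash payoffs (3, 12).
Orbyt earns 11 sequentially versus 12 at the Nash outcome: worse off.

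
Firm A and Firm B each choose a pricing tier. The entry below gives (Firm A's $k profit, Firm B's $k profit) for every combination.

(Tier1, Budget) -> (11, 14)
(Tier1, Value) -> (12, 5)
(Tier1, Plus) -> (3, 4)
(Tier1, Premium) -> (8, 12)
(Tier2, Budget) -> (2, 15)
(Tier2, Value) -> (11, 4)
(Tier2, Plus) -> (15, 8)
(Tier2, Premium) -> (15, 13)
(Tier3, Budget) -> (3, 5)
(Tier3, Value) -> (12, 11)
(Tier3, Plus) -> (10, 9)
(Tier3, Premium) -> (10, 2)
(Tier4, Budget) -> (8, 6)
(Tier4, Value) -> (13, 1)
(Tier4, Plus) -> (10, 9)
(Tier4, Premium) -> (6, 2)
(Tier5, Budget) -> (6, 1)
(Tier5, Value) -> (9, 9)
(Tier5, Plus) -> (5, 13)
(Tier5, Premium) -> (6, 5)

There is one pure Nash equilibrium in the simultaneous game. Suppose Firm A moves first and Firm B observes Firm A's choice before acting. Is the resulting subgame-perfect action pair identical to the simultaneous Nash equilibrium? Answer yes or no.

Work backward from Firm B's decision.
- Tier1 → Firm B plays Budget (best of 14, 5, 4, 12); Firm A gets 11.
- Tier2 → Firm B plays Budget (best of 15, 4, 8, 13); Firm A gets 2.
- Tier3 → Firm B plays Value (best of 5, 11, 9, 2); Firm A gets 12.
- Tier4 → Firm B plays Plus (best of 6, 1, 9, 2); Firm A gets 10.
- Tier5 → Firm B plays Plus (best of 1, 9, 13, 5); Firm A gets 5.
Among 11, 2, 12, 10, 5, the best is 12 at Tier3. Subgame-perfect outcome: (Tier3, Value) with payoffs (12, 11).
For the simultaneous game, intersect best replies.
Firm A's best replies: Budget→Tier1; Value→Tier4; Plus→Tier2; Premium→Tier2.
Firm B's best replies: Tier1→Budget; Tier2→Budget; Tier3→Value; Tier4→Plus; Tier5→Plus.
Only (Tier1, Budget) has each player best-responding; Nash payoffs (11, 14).
Sequential outcome (Tier3, Value) differs from the Nash profile (Tier1, Budget).

no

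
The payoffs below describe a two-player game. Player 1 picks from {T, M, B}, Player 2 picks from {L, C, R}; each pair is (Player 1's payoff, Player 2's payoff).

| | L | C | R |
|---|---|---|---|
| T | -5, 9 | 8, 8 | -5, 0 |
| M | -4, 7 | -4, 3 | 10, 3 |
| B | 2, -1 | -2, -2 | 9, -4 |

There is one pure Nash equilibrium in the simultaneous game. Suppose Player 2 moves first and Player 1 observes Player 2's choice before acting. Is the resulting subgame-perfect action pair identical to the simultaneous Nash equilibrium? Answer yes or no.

no

Player 1 best-responds to each possible Player 2 move:
- L → Player 1 plays B (best of -5, -4, 2); Player 2 gets -1.
- C → Player 1 plays T (best of 8, -4, -2); Player 2 gets 8.
- R → Player 1 plays M (best of -5, 10, 9); Player 2 gets 3.
Maximizing over -1, 8, 3, Player 2 chooses C. Subgame-perfect outcome: (T, C) with payoffs (8, 8).
For the simultaneous game, intersect best replies.
Player 1's best replies: L→B; C→T; R→M.
Player 2's best replies: T→L; M→L; B→L.
Only (B, L) has each player best-responding; Nash payoffs (2, -1).
Sequential outcome (T, C) differs from the Nash profile (B, L).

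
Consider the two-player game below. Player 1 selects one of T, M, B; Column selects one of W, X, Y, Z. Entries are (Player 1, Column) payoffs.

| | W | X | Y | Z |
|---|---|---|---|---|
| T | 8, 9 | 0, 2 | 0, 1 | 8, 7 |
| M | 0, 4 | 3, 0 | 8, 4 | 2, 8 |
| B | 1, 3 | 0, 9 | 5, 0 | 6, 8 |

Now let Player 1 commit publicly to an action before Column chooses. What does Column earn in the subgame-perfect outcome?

9

Work backward from Column's decision.
- T → Column plays W (best of 9, 2, 1, 7); Player 1 gets 8.
- M → Column plays Z (best of 4, 0, 4, 8); Player 1 gets 2.
- B → Column plays X (best of 3, 9, 0, 8); Player 1 gets 0.
Player 1's induced payoffs are 8, 2, 0, so Player 1 commits to T. Subgame-perfect outcome: (T, W) with payoffs (8, 9).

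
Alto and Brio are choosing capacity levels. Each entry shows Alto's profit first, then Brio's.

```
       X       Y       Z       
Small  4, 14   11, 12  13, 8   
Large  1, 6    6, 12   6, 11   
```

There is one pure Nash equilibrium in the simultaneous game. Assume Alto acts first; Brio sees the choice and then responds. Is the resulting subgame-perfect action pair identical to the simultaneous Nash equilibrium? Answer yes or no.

no

Brio best-responds to each possible Alto move:
- Small → Brio plays X (best of 14, 12, 8); Alto gets 4.
- Large → Brio plays Y (best of 6, 12, 11); Alto gets 6.
Among 4, 6, the best is 6 at Large. Subgame-perfect outcome: (Large, Y) with payoffs (6, 12).
Under simultaneous play:
Alto's best replies: X→Small; Y→Small; Z→Small.
Brio's best replies: Small→X; Large→Y.
The unique mutual best reply is (Small, X), giving (4, 14).
Sequential outcome (Large, Y) differs from the Nash profile (Small, X).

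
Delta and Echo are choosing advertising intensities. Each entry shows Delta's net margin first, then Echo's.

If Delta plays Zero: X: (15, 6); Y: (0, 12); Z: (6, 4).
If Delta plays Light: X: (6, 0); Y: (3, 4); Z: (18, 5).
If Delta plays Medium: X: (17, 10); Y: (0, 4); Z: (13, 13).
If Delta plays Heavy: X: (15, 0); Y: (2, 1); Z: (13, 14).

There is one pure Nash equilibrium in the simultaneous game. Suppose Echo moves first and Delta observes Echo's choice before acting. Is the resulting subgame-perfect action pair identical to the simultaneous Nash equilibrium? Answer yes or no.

Delta best-responds to each possible Echo move:
- X: Delta compares 15, 6, 17, 15 and picks Medium; Echo would get 10.
- Y: Delta compares 0, 3, 0, 2 and picks Light; Echo would get 4.
- Z: Delta compares 6, 18, 13, 13 and picks Light; Echo would get 5.
Maximizing over 10, 4, 5, Echo chooses X. Subgame-perfect outcome: (Medium, X) with payoffs (17, 10).
For the simultaneous game, intersect best replies.
Delta's best replies: X→Medium; Y→Light; Z→Light.
Echo's best replies: Zero→Y; Light→Z; Medium→Z; Heavy→Z.
Only (Light, Z) has each player best-responding; Nash payoffs (18, 5).
Sequential outcome (Medium, X) differs from the Nash profile (Light, Z).

no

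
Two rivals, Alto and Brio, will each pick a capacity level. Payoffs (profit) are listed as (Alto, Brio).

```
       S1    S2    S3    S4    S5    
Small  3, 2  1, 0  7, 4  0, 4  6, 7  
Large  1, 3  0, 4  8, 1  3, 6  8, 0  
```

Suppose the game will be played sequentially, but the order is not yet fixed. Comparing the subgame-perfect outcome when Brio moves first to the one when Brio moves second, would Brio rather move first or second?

If Alto leads: Brio's best replies are Small→S5, Large→S4; Alto's induced payoffs 6, 3; outcome (Small, S5), payoffs (6, 7).
If Brio leads: Alto's best replies are S1→Small, S2→Small, S3→Large, S4→Large, S5→Large; Brio's induced payoffs 2, 0, 1, 6, 0; outcome (Large, S4), payoffs (3, 6).
Brio gets 6 moving first and 7 moving second, so Brio prefers to move second.

second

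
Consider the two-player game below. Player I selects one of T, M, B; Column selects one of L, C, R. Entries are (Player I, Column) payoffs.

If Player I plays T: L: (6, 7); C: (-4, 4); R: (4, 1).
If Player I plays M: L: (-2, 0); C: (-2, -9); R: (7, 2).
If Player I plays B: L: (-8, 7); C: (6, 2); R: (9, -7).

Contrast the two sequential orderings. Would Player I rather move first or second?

first

If Player I leads: Column's best replies are T→L, M→R, B→L; Player I's induced payoffs 6, 7, -8; outcome (M, R), payoffs (7, 2).
If Column leads: Player I's best replies are L→T, C→B, R→B; Column's induced payoffs 7, 2, -7; outcome (T, L), payoffs (6, 7).
Player I gets 7 moving first and 6 moving second, so Player I prefers to move first.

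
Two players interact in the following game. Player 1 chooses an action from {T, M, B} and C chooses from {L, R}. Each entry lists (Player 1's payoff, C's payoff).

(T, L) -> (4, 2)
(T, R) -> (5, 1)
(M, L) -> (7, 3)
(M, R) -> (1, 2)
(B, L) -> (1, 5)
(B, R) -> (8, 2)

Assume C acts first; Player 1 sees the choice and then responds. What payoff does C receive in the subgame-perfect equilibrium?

3

Backward induction with C moving first.
- L → Player 1 plays M (best of 4, 7, 1); C gets 3.
- R → Player 1 plays B (best of 5, 1, 8); C gets 2.
C's induced payoffs are 3, 2, so C commits to L. Subgame-perfect outcome: (M, L) with payoffs (7, 3).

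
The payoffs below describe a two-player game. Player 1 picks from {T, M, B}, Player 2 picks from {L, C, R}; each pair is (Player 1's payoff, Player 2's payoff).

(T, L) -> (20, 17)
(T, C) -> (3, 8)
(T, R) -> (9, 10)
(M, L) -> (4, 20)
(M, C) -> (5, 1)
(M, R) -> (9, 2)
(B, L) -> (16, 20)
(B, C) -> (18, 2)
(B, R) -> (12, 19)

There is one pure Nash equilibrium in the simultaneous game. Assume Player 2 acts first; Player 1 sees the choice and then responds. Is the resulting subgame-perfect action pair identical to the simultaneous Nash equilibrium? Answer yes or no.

no

Solve by backward induction (Player 2 leads).
- L: BR = T, leader payoff 17.
- C: BR = B, leader payoff 2.
- R: BR = B, leader payoff 19.
Among 17, 2, 19, the best is 19 at R. Subgame-perfect outcome: (B, R) with payoffs (12, 19).
Now find the simultaneous Nash equilibrium.
Player 1's best replies: L→T; C→B; R→B.
Player 2's best replies: T→L; M→L; B→L.
Only (T, L) has each player best-responding; Nash payoffs (20, 17).
Sequential outcome (B, R) differs from the Nash profile (T, L).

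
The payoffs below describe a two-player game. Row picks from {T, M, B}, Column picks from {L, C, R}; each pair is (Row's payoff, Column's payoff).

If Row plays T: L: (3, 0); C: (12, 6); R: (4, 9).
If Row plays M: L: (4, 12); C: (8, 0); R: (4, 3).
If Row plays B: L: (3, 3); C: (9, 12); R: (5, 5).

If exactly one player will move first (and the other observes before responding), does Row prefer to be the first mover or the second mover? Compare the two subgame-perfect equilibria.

If Row leads: Column's best replies are T→R, M→L, B→C; Row's induced payoffs 4, 4, 9; outcome (B, C), payoffs (9, 12).
If Column leads: Row's best replies are L→M, C→T, R→B; Column's induced payoffs 12, 6, 5; outcome (M, L), payoffs (4, 12).
Row gets 9 moving first and 4 moving second, so Row prefers to move first.

first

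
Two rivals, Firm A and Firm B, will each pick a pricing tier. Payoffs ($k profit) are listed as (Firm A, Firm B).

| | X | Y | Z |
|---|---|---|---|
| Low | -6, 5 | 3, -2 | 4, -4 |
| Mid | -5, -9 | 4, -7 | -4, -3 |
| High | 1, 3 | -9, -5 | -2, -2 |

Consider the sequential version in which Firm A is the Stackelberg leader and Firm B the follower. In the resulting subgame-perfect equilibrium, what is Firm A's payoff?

1

Solve by backward induction (Firm A leads).
- Low → Firm B plays X (best of 5, -2, -4); Firm A gets -6.
- Mid → Firm B plays Z (best of -9, -7, -3); Firm A gets -4.
- High → Firm B plays X (best of 3, -5, -2); Firm A gets 1.
Maximizing over -6, -4, 1, Firm A chooses High. Subgame-perfect outcome: (High, X) with payoffs (1, 3).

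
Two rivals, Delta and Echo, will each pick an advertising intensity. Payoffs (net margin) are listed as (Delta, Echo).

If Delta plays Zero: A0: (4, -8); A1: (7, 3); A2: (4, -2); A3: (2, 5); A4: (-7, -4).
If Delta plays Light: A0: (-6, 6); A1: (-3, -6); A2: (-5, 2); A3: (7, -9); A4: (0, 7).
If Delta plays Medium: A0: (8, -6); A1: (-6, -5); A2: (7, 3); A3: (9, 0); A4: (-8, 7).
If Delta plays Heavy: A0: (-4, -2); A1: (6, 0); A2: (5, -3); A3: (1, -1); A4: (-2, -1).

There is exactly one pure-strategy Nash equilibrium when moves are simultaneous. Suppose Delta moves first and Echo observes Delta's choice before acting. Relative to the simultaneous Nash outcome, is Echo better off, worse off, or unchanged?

worse off

Echo best-responds to each possible Delta move:
- Zero: Echo compares -8, 3, -2, 5, -4 and picks A3; Delta would get 2.
- Light: Echo compares 6, -6, 2, -9, 7 and picks A4; Delta would get 0.
- Medium: Echo compares -6, -5, 3, 0, 7 and picks A4; Delta would get -8.
- Heavy: Echo compares -2, 0, -3, -1, -1 and picks A1; Delta would get 6.
Among 2, 0, -8, 6, the best is 6 at Heavy. Subgame-perfect outcome: (Heavy, A1) with payoffs (6, 0).
Now find the simultaneous Nash equilibrium.
Delta's best replies: A0→Medium; A1→Zero; A2→Medium; A3→Medium; A4→Light.
Echo's best replies: Zero→A3; Light→A4; Medium→A4; Heavy→A1.
The unique mutual best reply is (Light, A4), giving (0, 7).
Echo earns 0 sequentially versus 7 at the Nash outcome: worse off.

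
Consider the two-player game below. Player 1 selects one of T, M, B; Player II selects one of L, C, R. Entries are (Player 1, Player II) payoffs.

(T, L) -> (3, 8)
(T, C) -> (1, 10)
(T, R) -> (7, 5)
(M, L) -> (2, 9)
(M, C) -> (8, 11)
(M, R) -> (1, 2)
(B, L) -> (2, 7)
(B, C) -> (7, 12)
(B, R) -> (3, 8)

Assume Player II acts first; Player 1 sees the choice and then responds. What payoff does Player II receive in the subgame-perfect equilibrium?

Solve by backward induction (Player II leads).
- L → Player 1 plays T (best of 3, 2, 2); Player II gets 8.
- C → Player 1 plays M (best of 1, 8, 7); Player II gets 11.
- R → Player 1 plays T (best of 7, 1, 3); Player II gets 5.
Maximizing over 8, 11, 5, Player II chooses C. Subgame-perfect outcome: (M, C) with payoffs (8, 11).

11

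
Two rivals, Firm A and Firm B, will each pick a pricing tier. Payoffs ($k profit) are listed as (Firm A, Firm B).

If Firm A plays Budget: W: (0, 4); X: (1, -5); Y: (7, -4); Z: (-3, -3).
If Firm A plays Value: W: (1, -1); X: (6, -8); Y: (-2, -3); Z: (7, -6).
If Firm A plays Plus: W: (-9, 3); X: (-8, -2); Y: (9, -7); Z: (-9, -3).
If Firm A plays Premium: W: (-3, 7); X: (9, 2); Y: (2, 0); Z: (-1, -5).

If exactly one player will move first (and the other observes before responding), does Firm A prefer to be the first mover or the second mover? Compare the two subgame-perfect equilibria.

second

If Firm A leads: Firm B's best replies are Budget→W, Value→W, Plus→W, Premium→W; Firm A's induced payoffs 0, 1, -9, -3; outcome (Value, W), payoffs (1, -1).
If Firm B leads: Firm A's best replies are W→Value, X→Premium, Y→Plus, Z→Value; Firm B's induced payoffs -1, 2, -7, -6; outcome (Premium, X), payoffs (9, 2).
Firm A gets 1 moving first and 9 moving second, so Firm A prefers to move second.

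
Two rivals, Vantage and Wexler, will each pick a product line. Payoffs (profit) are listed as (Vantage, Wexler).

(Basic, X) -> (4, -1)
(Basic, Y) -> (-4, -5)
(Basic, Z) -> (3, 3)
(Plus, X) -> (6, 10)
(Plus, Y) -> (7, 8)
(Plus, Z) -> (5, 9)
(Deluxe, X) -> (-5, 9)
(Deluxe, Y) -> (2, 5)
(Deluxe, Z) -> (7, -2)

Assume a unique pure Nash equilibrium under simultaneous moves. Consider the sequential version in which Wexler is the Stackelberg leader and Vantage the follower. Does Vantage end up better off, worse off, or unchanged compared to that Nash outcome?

unchanged

Backward induction with Wexler moving first.
- X: BR = Plus, leader payoff 10.
- Y: BR = Plus, leader payoff 8.
- Z: BR = Deluxe, leader payoff -2.
Among 10, 8, -2, the best is 10 at X. Subgame-perfect outcome: (Plus, X) with payoffs (6, 10).
Under simultaneous play:
Vantage's best replies: X→Plus; Y→Plus; Z→Deluxe.
Wexler's best replies: Basic→Z; Plus→X; Deluxe→X.
Only (Plus, X) has each player best-responding; Nash payoffs (6, 10).
Vantage earns 6 sequentially versus 6 at the Nash outcome: unchanged.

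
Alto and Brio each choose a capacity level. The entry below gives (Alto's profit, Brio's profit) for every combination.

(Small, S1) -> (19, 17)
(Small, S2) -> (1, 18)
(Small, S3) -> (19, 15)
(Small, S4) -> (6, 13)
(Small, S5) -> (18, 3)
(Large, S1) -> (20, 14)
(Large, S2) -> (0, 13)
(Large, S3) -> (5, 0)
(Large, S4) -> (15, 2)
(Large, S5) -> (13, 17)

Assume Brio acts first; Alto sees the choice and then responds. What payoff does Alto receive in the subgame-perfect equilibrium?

1

Alto best-responds to each possible Brio move:
- S1: BR = Large, leader payoff 14.
- S2: BR = Small, leader payoff 18.
- S3: BR = Small, leader payoff 15.
- S4: BR = Large, leader payoff 2.
- S5: BR = Small, leader payoff 3.
Maximizing over 14, 18, 15, 2, 3, Brio chooses S2. Subgame-perfect outcome: (Small, S2) with payoffs (1, 18).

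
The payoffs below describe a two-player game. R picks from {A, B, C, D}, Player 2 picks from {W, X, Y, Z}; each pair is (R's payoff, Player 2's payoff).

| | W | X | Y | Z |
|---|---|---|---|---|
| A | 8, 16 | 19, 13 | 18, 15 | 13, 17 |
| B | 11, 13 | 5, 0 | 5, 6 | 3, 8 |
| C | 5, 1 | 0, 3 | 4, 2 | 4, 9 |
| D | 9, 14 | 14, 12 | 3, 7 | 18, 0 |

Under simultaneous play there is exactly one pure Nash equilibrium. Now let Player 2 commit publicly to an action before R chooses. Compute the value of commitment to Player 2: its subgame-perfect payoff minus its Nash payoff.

2

Work backward from R's decision.
- W: R compares 8, 11, 5, 9 and picks B; Player 2 would get 13.
- X: R compares 19, 5, 0, 14 and picks A; Player 2 would get 13.
- Y: R compares 18, 5, 4, 3 and picks A; Player 2 would get 15.
- Z: R compares 13, 3, 4, 18 and picks D; Player 2 would get 0.
Among 13, 13, 15, 0, the best is 15 at Y. Subgame-perfect outcome: (A, Y) with payoffs (18, 15).
Now find the simultaneous Nash equilibrium.
R's best replies: W→B; X→A; Y→A; Z→D.
Player 2's best replies: A→Z; B→W; C→Z; D→W.
The unique mutual best reply is (B, W), giving (11, 13).
Player 2's commitment gain: 15 − 13 = 2.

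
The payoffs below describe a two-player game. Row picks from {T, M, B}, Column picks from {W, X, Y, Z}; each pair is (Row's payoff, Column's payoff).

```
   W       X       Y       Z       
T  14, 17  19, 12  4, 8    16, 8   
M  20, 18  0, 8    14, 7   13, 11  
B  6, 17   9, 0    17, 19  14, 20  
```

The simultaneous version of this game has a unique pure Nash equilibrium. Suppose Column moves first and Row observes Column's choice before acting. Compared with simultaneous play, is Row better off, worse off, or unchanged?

worse off

Solve by backward induction (Column leads).
- W: BR = M, leader payoff 18.
- X: BR = T, leader payoff 12.
- Y: BR = B, leader payoff 19.
- Z: BR = T, leader payoff 8.
Among 18, 12, 19, 8, the best is 19 at Y. Subgame-perfect outcome: (B, Y) with payoffs (17, 19).
Under simultaneous play:
Row's best replies: W→M; X→T; Y→B; Z→T.
Column's best replies: T→W; M→W; B→Z.
The unique mutual best reply is (M, W), giving (20, 18).
Row earns 17 sequentially versus 20 at the Nash outcome: worse off.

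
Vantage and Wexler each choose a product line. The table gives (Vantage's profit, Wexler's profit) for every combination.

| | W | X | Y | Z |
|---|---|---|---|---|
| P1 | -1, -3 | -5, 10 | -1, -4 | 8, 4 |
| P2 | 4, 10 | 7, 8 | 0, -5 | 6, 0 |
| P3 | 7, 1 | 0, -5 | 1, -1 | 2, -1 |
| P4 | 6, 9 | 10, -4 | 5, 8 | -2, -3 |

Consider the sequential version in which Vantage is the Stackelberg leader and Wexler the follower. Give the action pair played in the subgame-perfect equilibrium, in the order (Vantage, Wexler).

(P3, W)

Wexler best-responds to each possible Vantage move:
- P1: Wexler compares -3, 10, -4, 4 and picks X; Vantage would get -5.
- P2: Wexler compares 10, 8, -5, 0 and picks W; Vantage would get 4.
- P3: Wexler compares 1, -5, -1, -1 and picks W; Vantage would get 7.
- P4: Wexler compares 9, -4, 8, -3 and picks W; Vantage would get 6.
Vantage's induced payoffs are -5, 4, 7, 6, so Vantage commits to P3. Subgame-perfect outcome: (P3, W) with payoffs (7, 1).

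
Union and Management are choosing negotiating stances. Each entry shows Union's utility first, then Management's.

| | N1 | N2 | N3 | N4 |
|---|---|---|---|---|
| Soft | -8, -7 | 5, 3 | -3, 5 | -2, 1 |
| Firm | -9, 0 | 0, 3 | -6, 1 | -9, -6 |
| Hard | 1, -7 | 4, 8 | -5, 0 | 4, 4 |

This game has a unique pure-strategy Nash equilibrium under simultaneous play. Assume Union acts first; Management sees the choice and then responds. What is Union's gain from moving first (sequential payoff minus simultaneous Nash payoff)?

7

Work backward from Management's decision.
- Soft → Management plays N3 (best of -7, 3, 5, 1); Union gets -3.
- Firm → Management plays N2 (best of 0, 3, 1, -6); Union gets 0.
- Hard → Management plays N2 (best of -7, 8, 0, 4); Union gets 4.
Maximizing over -3, 0, 4, Union chooses Hard. Subgame-perfect outcome: (Hard, N2) with payoffs (4, 8).
Now find the simultaneous Nash equilibrium.
Union's best replies: N1→Hard; N2→Soft; N3→Soft; N4→Hard.
Management's best replies: Soft→N3; Firm→N2; Hard→N2.
Only (Soft, N3) has each player best-responding; Nash payoffs (-3, 5).
Union's commitment gain: 4 − -3 = 7.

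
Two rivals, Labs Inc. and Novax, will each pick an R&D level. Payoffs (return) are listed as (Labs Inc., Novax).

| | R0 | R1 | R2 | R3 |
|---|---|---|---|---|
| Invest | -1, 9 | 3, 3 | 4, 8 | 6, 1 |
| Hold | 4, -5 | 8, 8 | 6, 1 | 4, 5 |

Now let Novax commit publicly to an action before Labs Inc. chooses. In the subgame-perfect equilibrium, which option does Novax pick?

R1

Solve by backward induction (Novax leads).
- R0: BR = Hold, leader payoff -5.
- R1: BR = Hold, leader payoff 8.
- R2: BR = Hold, leader payoff 1.
- R3: BR = Invest, leader payoff 1.
Novax's induced payoffs are -5, 8, 1, 1, so Novax commits to R1. Subgame-perfect outcome: (Hold, R1) with payoffs (8, 8).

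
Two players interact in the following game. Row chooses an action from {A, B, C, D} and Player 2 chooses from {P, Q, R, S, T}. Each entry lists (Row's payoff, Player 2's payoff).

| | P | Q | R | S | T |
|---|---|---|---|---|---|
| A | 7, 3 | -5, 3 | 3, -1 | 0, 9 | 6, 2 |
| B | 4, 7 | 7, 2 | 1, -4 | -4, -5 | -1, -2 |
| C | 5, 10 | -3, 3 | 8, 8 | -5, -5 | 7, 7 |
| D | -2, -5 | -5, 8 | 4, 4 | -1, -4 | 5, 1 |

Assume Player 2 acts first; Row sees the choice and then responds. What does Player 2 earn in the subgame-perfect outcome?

9

Row best-responds to each possible Player 2 move:
- P: Row compares 7, 4, 5, -2 and picks A; Player 2 would get 3.
- Q: Row compares -5, 7, -3, -5 and picks B; Player 2 would get 2.
- R: Row compares 3, 1, 8, 4 and picks C; Player 2 would get 8.
- S: Row compares 0, -4, -5, -1 and picks A; Player 2 would get 9.
- T: Row compares 6, -1, 7, 5 and picks C; Player 2 would get 7.
Player 2's induced payoffs are 3, 2, 8, 9, 7, so Player 2 commits to S. Subgame-perfect outcome: (A, S) with payoffs (0, 9).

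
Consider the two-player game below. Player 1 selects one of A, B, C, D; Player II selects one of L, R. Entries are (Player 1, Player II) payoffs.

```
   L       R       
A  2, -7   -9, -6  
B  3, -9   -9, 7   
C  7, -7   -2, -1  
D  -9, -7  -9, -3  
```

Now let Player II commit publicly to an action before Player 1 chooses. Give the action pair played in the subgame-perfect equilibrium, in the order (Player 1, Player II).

Backward induction with Player II moving first.
- L → Player 1 plays C (best of 2, 3, 7, -9); Player II gets -7.
- R → Player 1 plays C (best of -9, -9, -2, -9); Player II gets -1.
Maximizing over -7, -1, Player II chooses R. Subgame-perfect outcome: (C, R) with payoffs (-2, -1).

(C, R)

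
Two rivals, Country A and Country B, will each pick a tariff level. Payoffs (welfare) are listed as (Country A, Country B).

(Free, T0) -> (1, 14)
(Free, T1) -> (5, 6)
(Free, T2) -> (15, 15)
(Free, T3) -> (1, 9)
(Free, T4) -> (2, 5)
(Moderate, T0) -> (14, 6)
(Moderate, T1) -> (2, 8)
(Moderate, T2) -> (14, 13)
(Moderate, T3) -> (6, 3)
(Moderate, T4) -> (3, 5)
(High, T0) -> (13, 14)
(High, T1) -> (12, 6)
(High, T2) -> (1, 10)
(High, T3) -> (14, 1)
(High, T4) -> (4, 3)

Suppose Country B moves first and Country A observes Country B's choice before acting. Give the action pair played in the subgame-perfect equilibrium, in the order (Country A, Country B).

Solve by backward induction (Country B leads).
- T0 → Country A plays Moderate (best of 1, 14, 13); Country B gets 6.
- T1 → Country A plays High (best of 5, 2, 12); Country B gets 6.
- T2 → Country A plays Free (best of 15, 14, 1); Country B gets 15.
- T3 → Country A plays High (best of 1, 6, 14); Country B gets 1.
- T4 → Country A plays High (best of 2, 3, 4); Country B gets 3.
Country B's induced payoffs are 6, 6, 15, 1, 3, so Country B commits to T2. Subgame-perfect outcome: (Free, T2) with payoffs (15, 15).

(Free, T2)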